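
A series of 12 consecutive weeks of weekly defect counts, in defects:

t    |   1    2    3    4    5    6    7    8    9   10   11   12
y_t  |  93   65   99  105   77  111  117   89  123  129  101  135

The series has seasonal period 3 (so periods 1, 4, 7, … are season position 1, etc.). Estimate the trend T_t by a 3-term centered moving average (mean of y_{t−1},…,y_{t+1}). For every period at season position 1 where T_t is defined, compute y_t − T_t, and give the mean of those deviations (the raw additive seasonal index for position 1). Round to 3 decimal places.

Season position 1 occurs at t = 4, 7, 10 (where T_t is defined).
t=4: T_4 = 93.66667; y_4 − T_4 = 105 − 93.66667 = 11.33333
t=7: T_7 = 105.66667; y_7 − T_7 = 117 − 105.66667 = 11.33333
t=10: T_10 = 117.66667; y_10 − T_10 = 129 − 117.66667 = 11.33333
Mean deviation: (11.33333 + 11.33333 + 11.33333) / 3 = 11.333

11.333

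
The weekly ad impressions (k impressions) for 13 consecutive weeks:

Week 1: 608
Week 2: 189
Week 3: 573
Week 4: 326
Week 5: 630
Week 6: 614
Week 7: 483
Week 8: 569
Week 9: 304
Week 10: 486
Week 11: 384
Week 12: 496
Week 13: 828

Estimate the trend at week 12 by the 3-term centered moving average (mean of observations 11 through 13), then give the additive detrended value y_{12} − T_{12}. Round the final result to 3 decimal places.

Trend T_12 = (384 + 496 + 828) / 3 = 1708/3 = 569.33333
Detrended value: 496 − 569.33333 = -73.333

-73.333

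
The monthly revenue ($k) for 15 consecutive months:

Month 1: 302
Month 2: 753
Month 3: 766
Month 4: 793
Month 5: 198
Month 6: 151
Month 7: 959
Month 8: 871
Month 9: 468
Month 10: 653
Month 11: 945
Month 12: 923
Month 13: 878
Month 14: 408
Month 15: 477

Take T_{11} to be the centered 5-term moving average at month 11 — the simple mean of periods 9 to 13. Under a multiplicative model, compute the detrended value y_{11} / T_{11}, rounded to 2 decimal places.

1.22

Trend T_11 = (468 + 653 + 945 + 923 + 878) / 5 = 3867/5 = 773.4000
Ratio to trend: 945 / 773.4000 = 1.22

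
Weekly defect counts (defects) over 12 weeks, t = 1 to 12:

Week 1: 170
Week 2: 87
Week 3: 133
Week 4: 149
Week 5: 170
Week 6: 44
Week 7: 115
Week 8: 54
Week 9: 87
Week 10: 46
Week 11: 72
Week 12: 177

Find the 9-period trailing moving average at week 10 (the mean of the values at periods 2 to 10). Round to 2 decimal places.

98.33

Sum of periods 2–10: 87 + 133 + 149 + 170 + 44 + 115 + 54 + 87 + 46 = 885
Divide by 9: 885 / 9 = 98.33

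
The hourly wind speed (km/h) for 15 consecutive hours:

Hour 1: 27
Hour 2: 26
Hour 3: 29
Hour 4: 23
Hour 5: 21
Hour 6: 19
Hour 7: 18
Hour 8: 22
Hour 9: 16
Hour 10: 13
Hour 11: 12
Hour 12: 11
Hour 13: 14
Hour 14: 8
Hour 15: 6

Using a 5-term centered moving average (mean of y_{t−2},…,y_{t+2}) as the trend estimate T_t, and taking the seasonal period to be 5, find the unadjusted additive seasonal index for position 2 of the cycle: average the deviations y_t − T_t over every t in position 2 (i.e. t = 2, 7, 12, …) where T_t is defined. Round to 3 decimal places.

-0.900

Season position 2 occurs at t = 7, 12 (where T_t is defined).
t=7: T_7 = 19.20000; y_7 − T_7 = 18 − 19.20000 = -1.20000
t=12: T_12 = 11.60000; y_12 − T_12 = 11 − 11.60000 = -0.60000
Mean deviation: (-1.20000 + -0.60000) / 2 = -0.900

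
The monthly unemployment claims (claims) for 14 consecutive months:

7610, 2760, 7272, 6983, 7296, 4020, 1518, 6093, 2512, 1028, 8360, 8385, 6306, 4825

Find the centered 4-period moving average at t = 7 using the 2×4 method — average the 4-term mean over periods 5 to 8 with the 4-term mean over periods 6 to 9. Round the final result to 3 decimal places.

Sum over 5–8: 7296 + 4020 + 1518 + 6093 = 18927
Sum over 6–9: 4020 + 1518 + 6093 + 2512 = 14143
CMA at t=7 = (18927 + 14143) / (2·4) = 33070 / 8 = 4133.750

4133.750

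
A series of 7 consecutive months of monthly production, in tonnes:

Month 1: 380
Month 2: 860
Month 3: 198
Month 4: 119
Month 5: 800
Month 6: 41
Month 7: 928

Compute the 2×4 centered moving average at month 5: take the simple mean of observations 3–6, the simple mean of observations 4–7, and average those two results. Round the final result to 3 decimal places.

380.750

Sum over 3–6: 198 + 119 + 800 + 41 = 1158
Sum over 4–7: 119 + 800 + 41 + 928 = 1888
CMA at t=5 = (1158 + 1888) / (2·4) = 3046 / 8 = 380.750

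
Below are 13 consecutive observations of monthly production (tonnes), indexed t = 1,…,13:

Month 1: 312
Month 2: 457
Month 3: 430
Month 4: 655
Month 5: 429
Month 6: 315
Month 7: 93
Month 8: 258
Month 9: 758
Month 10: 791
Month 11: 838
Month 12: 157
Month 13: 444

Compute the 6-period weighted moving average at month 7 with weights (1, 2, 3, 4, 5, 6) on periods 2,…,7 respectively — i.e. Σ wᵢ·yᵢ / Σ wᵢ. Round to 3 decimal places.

Weighted sum: 1·457 + 2·430 + 3·655 + 4·429 + 5·315 + 6·93 = 457 + 860 + 1965 + 1716 + 1575 + 558 = 7131
Weight total: 1 + 2 + 3 + 4 + 5 + 6 = 21
WMA = 7131 / 21 = 339.571

339.571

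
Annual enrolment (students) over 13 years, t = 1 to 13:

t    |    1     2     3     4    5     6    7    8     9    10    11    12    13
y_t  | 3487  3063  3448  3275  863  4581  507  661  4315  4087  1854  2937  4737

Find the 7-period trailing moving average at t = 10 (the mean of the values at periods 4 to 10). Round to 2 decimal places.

Sum of periods 4–10: 3275 + 863 + 4581 + 507 + 661 + 4315 + 4087 = 18289
Divide by 7: 18289 / 7 = 2612.71

2612.71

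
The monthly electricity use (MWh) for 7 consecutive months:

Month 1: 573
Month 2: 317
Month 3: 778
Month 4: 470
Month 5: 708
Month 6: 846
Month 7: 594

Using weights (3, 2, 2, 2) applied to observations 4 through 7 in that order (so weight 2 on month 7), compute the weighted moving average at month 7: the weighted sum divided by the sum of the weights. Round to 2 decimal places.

634.00

Weighted sum: 3·470 + 2·708 + 2·846 + 2·594 = 1410 + 1416 + 1692 + 1188 = 5706
Weight total: 3 + 2 + 2 + 2 = 9
WMA = 5706 / 9 = 634.00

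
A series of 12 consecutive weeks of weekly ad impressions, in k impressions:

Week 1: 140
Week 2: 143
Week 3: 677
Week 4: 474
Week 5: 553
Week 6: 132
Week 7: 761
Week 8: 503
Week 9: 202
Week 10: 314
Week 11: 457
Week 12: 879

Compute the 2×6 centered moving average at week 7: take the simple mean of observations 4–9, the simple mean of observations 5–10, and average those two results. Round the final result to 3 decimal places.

Sum over 4–9: 474 + 553 + 132 + 761 + 503 + 202 = 2625
Sum over 5–10: 553 + 132 + 761 + 503 + 202 + 314 = 2465
CMA at t=7 = (2625 + 2465) / (2·6) = 5090 / 12 = 424.167

424.167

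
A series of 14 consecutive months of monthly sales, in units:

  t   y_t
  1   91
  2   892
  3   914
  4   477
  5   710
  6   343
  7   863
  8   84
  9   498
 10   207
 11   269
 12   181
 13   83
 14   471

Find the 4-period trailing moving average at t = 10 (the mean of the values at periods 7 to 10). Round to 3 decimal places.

Sum of periods 7–10: 863 + 84 + 498 + 207 = 1652
Divide by 4: 1652 / 4 = 413.000

413.000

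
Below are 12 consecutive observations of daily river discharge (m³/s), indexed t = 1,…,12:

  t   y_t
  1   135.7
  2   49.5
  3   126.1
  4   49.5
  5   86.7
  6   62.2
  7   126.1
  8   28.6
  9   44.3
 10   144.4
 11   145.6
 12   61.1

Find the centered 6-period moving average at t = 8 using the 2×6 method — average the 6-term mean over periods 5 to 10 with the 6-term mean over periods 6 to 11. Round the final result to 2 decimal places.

86.96

Sum over 5–10: 86.7 + 62.2 + 126.1 + 28.6 + 44.3 + 144.4 = 492.3
Sum over 6–11: 62.2 + 126.1 + 28.6 + 44.3 + 144.4 + 145.6 = 551.2
CMA at t=8 = (492.3 + 551.2) / (2·6) = 1043.5 / 12 = 86.96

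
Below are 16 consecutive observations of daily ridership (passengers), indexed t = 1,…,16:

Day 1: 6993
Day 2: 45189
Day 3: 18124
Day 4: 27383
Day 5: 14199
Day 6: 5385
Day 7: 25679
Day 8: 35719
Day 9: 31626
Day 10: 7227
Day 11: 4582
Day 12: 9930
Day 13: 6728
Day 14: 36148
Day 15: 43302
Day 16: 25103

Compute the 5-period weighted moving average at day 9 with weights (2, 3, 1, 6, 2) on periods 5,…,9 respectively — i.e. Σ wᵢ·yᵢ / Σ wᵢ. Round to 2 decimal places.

24842.71

Weighted sum: 2·14199 + 3·5385 + 1·25679 + 6·35719 + 2·31626 = 28398 + 16155 + 25679 + 214314 + 63252 = 347798
Weight total: 2 + 3 + 1 + 6 + 2 = 14
WMA = 347798 / 14 = 24842.71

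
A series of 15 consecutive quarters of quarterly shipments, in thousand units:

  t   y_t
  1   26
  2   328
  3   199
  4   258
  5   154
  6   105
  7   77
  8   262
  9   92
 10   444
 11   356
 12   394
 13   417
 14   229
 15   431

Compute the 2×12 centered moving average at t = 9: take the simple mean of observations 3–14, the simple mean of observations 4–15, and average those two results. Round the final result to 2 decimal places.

Sum over 3–14: 199 + 258 + 154 + 105 + 77 + 262 + 92 + 444 + 356 + 394 + 417 + 229 = 2987
Sum over 4–15: 258 + 154 + 105 + 77 + 262 + 92 + 444 + 356 + 394 + 417 + 229 + 431 = 3219
CMA at t=9 = (2987 + 3219) / (2·12) = 6206 / 24 = 258.58

258.58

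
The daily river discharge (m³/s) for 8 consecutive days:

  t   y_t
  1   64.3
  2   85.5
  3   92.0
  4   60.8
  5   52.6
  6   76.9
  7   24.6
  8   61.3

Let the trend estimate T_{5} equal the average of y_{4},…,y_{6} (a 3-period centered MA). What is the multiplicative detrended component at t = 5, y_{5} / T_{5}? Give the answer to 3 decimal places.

0.829

Trend T_5 = (60.8 + 52.6 + 76.9) / 3 = 190.3/3 = 63.43333
Ratio to trend: 52.6 / 63.43333 = 0.829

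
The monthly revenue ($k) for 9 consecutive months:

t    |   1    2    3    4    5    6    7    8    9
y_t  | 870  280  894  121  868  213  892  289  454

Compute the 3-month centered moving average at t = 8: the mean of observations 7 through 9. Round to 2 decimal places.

Sum of periods 7–9: 892 + 289 + 454 = 1635
Divide by 3: 1635 / 3 = 545.00

545.00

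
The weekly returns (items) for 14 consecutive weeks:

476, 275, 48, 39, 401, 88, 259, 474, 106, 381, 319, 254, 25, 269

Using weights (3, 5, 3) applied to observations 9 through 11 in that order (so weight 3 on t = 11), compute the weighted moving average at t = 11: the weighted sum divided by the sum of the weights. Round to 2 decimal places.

289.09

Weighted sum: 3·106 + 5·381 + 3·319 = 318 + 1905 + 957 = 3180
Weight total: 3 + 5 + 3 = 11
WMA = 3180 / 11 = 289.09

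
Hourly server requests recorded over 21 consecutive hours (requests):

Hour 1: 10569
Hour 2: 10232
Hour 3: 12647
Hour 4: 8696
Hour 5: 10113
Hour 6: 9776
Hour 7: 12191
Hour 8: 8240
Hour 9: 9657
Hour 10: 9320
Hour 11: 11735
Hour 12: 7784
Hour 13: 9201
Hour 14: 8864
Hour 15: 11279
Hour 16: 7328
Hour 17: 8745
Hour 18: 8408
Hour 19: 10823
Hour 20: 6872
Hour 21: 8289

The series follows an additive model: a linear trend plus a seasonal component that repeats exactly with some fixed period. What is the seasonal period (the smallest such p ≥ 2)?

First differences y_{t+1} − y_t: -337, 2415, -3951, 1417, -337, 2415, -3951, 1417, -337, 2415, …
The difference pattern repeats every 4 terms and not for any smaller step, so p = 4.

4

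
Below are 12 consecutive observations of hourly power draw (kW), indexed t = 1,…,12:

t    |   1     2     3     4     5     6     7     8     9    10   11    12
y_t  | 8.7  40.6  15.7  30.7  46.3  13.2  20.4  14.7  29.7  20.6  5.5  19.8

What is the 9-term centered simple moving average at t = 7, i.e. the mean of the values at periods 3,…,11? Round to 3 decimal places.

Sum of periods 3–11: 15.7 + 30.7 + 46.3 + 13.2 + 20.4 + 14.7 + 29.7 + 20.6 + 5.5 = 196.8
Divide by 9: 196.8 / 9 = 21.867

21.867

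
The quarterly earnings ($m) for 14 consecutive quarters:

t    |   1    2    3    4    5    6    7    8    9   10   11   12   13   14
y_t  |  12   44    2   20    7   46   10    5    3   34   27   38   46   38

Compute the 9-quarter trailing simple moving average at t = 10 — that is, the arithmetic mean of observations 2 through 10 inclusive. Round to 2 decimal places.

19.00

Sum of periods 2–10: 44 + 2 + 20 + 7 + 46 + 10 + 5 + 3 + 34 = 171
Divide by 9: 171 / 9 = 19.00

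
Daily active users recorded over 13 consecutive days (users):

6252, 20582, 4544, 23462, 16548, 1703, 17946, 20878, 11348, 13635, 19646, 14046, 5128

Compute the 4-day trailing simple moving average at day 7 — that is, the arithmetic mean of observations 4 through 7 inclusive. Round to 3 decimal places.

14914.750

Sum of periods 4–7: 23462 + 16548 + 1703 + 17946 = 59659
Divide by 4: 59659 / 4 = 14914.750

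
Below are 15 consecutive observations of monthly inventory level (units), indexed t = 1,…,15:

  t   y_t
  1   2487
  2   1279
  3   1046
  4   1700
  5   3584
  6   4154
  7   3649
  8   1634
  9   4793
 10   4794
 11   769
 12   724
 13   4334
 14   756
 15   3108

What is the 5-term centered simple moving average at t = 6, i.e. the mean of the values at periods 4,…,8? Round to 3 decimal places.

Sum of periods 4–8: 1700 + 3584 + 4154 + 3649 + 1634 = 14721
Divide by 5: 14721 / 5 = 2944.200

2944.200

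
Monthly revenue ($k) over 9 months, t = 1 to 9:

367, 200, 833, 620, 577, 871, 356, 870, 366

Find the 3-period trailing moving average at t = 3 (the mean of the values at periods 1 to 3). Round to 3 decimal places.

466.667

Sum of periods 1–3: 367 + 200 + 833 = 1400
Divide by 3: 1400 / 3 = 466.667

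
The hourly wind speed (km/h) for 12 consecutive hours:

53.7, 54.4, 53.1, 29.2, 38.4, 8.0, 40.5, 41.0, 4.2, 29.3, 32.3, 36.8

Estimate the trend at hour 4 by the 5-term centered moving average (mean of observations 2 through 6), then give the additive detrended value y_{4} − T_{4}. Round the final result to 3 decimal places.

-7.420

Trend T_4 = (54.4 + 53.1 + 29.2 + 38.4 + 8.0) / 5 = 183.1/5 = 36.62000
Detrended value: 29.2 − 36.62000 = -7.420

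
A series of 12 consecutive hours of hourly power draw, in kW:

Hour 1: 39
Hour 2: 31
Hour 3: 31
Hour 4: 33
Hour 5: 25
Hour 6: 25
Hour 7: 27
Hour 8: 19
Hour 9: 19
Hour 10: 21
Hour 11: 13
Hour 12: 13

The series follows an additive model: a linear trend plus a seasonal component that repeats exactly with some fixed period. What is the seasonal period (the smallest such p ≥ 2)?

First differences y_{t+1} − y_t: -8, 0, 2, -8, 0, 2, -8, 0, …
The difference pattern repeats every 3 terms and not for any smaller step, so p = 3.

3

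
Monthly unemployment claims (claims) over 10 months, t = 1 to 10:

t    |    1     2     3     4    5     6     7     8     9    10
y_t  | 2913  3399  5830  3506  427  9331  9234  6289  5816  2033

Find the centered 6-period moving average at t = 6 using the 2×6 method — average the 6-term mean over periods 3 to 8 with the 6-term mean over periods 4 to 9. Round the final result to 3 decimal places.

Sum over 3–8: 5830 + 3506 + 427 + 9331 + 9234 + 6289 = 34617
Sum over 4–9: 3506 + 427 + 9331 + 9234 + 6289 + 5816 = 34603
CMA at t=6 = (34617 + 34603) / (2·6) = 69220 / 12 = 5768.333

5768.333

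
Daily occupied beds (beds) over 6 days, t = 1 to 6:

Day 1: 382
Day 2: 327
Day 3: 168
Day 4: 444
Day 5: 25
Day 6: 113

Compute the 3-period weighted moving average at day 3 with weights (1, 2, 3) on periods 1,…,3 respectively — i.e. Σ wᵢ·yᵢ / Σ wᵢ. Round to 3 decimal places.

256.667

Weighted sum: 1·382 + 2·327 + 3·168 = 382 + 654 + 504 = 1540
Weight total: 1 + 2 + 3 = 6
WMA = 1540 / 6 = 256.667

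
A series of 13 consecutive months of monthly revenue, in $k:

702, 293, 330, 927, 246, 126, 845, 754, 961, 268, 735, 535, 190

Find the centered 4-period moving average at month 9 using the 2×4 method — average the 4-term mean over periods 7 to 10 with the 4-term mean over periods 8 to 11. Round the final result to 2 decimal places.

Sum over 7–10: 845 + 754 + 961 + 268 = 2828
Sum over 8–11: 754 + 961 + 268 + 735 = 2718
CMA at t=9 = (2828 + 2718) / (2·4) = 5546 / 8 = 693.25

693.25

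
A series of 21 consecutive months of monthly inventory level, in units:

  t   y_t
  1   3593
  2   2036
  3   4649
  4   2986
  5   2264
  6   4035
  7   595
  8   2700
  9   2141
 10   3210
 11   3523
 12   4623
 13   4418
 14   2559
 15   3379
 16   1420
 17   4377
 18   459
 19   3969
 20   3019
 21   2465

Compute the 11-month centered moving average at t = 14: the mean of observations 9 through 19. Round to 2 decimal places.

3098.00

Sum of periods 9–19: 2141 + 3210 + 3523 + 4623 + 4418 + 2559 + 3379 + 1420 + 4377 + 459 + 3969 = 34078
Divide by 11: 34078 / 11 = 3098.00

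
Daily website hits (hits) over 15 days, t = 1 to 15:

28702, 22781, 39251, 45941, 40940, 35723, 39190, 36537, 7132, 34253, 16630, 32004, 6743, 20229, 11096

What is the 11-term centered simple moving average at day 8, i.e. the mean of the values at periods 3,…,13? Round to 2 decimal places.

Sum of periods 3–13: 39251 + 45941 + 40940 + 35723 + 39190 + 36537 + 7132 + 34253 + 16630 + 32004 + 6743 = 334344
Divide by 11: 334344 / 11 = 30394.91

30394.91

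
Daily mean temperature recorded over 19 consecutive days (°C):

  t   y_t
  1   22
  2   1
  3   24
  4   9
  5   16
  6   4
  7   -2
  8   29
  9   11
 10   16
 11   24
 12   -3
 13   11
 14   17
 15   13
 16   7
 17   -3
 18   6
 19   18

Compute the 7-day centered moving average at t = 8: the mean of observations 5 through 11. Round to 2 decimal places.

Sum of periods 5–11: 16 + 4 + (-2) + 29 + 11 + 16 + 24 = 98
Divide by 7: 98 / 7 = 14.00

14.00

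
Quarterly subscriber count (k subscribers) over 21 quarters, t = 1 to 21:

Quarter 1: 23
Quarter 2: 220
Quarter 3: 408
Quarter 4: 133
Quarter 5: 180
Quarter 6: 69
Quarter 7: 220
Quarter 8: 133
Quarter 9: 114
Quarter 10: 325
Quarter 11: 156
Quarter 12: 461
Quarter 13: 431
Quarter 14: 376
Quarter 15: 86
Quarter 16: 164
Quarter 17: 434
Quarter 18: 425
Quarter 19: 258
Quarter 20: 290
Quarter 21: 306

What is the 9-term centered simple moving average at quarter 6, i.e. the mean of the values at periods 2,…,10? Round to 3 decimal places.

200.222

Sum of periods 2–10: 220 + 408 + 133 + 180 + 69 + 220 + 133 + 114 + 325 = 1802
Divide by 9: 1802 / 9 = 200.222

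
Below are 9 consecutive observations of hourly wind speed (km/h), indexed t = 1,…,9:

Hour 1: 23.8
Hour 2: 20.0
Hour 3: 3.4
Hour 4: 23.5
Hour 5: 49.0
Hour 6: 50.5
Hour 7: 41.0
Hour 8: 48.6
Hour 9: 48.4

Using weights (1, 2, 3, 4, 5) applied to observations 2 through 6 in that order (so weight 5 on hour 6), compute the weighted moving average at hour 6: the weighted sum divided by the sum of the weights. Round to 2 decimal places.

36.39

Weighted sum: 1·20.0 + 2·3.4 + 3·23.5 + 4·49.0 + 5·50.5 = 20.0 + 6.8 + 70.5 + 196.0 + 252.5 = 545.8
Weight total: 1 + 2 + 3 + 4 + 5 = 15
WMA = 545.8 / 15 = 36.39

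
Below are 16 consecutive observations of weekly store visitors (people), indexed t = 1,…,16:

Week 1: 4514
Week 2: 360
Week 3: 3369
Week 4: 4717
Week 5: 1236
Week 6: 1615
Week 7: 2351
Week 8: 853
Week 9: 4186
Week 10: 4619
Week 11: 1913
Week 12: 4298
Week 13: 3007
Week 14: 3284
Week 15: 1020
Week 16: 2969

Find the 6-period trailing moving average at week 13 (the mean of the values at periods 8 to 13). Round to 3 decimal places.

Sum of periods 8–13: 853 + 4186 + 4619 + 1913 + 4298 + 3007 = 18876
Divide by 6: 18876 / 6 = 3146.000

3146.000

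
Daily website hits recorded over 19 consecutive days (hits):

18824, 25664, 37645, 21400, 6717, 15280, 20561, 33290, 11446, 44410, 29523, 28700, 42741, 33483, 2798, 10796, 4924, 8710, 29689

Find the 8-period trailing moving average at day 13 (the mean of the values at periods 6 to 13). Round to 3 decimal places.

28243.875

Sum of periods 6–13: 15280 + 20561 + 33290 + 11446 + 44410 + 29523 + 28700 + 42741 = 225951
Divide by 8: 225951 / 8 = 28243.875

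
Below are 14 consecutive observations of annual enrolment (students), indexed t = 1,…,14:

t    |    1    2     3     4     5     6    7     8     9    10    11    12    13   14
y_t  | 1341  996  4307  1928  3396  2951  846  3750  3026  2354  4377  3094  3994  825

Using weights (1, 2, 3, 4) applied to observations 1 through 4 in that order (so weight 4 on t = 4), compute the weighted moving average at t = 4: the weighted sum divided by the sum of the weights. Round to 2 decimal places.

Weighted sum: 1·1341 + 2·996 + 3·4307 + 4·1928 = 1341 + 1992 + 12921 + 7712 = 23966
Weight total: 1 + 2 + 3 + 4 = 10
WMA = 23966 / 10 = 2396.60

2396.60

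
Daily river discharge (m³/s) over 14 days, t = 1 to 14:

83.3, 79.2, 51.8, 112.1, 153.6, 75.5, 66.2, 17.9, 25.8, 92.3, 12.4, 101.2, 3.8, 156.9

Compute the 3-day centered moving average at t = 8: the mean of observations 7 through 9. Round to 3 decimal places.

36.633

Sum of periods 7–9: 66.2 + 17.9 + 25.8 = 109.9
Divide by 3: 109.9 / 3 = 36.633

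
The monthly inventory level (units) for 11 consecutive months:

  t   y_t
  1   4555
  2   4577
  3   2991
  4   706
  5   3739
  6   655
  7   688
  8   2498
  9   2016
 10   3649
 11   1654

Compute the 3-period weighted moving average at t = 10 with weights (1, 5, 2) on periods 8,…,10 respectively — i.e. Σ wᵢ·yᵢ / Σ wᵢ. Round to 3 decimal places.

Weighted sum: 1·2498 + 5·2016 + 2·3649 = 2498 + 10080 + 7298 = 19876
Weight total: 1 + 5 + 2 = 8
WMA = 19876 / 8 = 2484.500

2484.500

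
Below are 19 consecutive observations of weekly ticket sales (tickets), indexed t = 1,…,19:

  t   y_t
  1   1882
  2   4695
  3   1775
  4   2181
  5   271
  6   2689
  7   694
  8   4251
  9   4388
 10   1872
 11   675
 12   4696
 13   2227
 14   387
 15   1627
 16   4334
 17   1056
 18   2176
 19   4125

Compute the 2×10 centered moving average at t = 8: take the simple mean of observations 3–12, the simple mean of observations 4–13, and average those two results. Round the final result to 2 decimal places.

2371.80

Sum over 3–12: 1775 + 2181 + 271 + 2689 + 694 + 4251 + 4388 + 1872 + 675 + 4696 = 23492
Sum over 4–13: 2181 + 271 + 2689 + 694 + 4251 + 4388 + 1872 + 675 + 4696 + 2227 = 23944
CMA at t=8 = (23492 + 23944) / (2·10) = 47436 / 20 = 2371.80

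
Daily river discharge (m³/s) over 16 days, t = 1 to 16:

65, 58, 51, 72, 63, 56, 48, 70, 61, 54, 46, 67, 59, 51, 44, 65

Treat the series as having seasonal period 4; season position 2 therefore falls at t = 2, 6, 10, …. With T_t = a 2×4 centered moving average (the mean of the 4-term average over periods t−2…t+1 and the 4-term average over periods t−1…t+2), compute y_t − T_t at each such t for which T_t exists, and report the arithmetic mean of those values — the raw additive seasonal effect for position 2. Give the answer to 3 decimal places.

-3.625

Season position 2 occurs at t = 6, 10, 14 (where T_t is defined).
t=6: T_6 = 59.50000; y_6 − T_6 = 56 − 59.50000 = -3.50000
t=10: T_10 = 57.37500; y_10 − T_10 = 54 − 57.37500 = -3.37500
t=14: T_14 = 55.00000; y_14 − T_14 = 51 − 55.00000 = -4.00000
Mean deviation: (-3.50000 + -3.37500 + -4.00000) / 3 = -3.625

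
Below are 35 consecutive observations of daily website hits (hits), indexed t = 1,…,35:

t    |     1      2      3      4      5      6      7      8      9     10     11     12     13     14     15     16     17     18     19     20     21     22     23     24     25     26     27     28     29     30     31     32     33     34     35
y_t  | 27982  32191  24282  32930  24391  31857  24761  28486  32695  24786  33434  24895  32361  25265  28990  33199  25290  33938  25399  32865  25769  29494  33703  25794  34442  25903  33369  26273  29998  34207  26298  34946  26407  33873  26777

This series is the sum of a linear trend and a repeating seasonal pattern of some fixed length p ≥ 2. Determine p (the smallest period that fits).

First differences y_{t+1} − y_t: 4209, -7909, 8648, -8539, 7466, -7096, 3725, 4209, -7909, 8648, -8539, 7466, -7096, 3725, 4209, -7909, …
The difference pattern repeats every 7 terms and not for any smaller step, so p = 7.

7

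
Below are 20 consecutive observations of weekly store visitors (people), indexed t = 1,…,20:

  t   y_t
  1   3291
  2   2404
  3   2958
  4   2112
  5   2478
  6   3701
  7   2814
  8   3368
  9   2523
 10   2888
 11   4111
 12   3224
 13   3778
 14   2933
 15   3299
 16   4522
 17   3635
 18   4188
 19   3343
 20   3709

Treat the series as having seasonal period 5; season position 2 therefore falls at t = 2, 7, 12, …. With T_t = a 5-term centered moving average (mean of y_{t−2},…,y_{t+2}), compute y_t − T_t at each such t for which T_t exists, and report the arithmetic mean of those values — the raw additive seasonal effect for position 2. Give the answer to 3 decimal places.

-162.667

Season position 2 occurs at t = 7, 12, 17 (where T_t is defined).
t=7: T_7 = 2976.80000; y_7 − T_7 = 2814 − 2976.80000 = -162.80000
t=12: T_12 = 3386.80000; y_12 − T_12 = 3224 − 3386.80000 = -162.80000
t=17: T_17 = 3797.40000; y_17 − T_17 = 3635 − 3797.40000 = -162.40000
Mean deviation: (-162.80000 + -162.80000 + -162.40000) / 3 = -162.667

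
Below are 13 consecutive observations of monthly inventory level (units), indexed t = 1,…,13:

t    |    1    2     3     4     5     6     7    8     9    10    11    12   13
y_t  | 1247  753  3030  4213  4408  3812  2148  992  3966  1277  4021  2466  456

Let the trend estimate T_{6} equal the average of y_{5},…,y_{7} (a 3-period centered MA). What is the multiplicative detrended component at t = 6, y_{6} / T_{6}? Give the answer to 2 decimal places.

Trend T_6 = (4408 + 3812 + 2148) / 3 = 10368/3 = 3456.0000
Ratio to trend: 3812 / 3456.0000 = 1.10

1.10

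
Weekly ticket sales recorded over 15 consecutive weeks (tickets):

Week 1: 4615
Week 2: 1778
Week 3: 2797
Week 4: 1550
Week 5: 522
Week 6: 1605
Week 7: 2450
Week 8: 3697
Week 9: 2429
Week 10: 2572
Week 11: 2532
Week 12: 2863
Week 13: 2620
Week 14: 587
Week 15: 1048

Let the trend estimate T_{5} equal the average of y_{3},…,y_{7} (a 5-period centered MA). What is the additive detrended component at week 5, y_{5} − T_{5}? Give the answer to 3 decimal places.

-1262.800

Trend T_5 = (2797 + 1550 + 522 + 1605 + 2450) / 5 = 8924/5 = 1784.80000
Detrended value: 522 − 1784.80000 = -1262.800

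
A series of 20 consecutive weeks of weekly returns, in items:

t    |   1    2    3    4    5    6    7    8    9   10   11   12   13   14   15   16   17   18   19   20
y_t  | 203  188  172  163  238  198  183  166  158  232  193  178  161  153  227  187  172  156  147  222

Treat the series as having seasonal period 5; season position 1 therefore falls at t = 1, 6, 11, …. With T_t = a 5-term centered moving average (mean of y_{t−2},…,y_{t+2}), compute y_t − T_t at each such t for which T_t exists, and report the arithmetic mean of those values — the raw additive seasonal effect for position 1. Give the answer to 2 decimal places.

8.33

Season position 1 occurs at t = 6, 11, 16 (where T_t is defined).
t=6: T_6 = 189.6000; y_6 − T_6 = 198 − 189.6000 = 8.4000
t=11: T_11 = 184.4000; y_11 − T_11 = 193 − 184.4000 = 8.6000
t=16: T_16 = 179.0000; y_16 − T_16 = 187 − 179.0000 = 8.0000
Mean deviation: (8.4000 + 8.6000 + 8.0000) / 3 = 8.33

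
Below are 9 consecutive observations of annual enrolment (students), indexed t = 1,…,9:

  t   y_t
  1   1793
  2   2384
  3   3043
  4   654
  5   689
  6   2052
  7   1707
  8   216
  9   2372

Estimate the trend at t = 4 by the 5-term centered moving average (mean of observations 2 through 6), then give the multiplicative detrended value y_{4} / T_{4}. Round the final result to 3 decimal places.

0.371

Trend T_4 = (2384 + 3043 + 654 + 689 + 2052) / 5 = 8822/5 = 1764.40000
Ratio to trend: 654 / 1764.40000 = 0.371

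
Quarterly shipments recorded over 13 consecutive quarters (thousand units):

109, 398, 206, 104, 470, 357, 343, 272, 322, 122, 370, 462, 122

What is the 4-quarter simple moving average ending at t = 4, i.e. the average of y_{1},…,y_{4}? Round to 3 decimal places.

204.250

Sum of periods 1–4: 109 + 398 + 206 + 104 = 817
Divide by 4: 817 / 4 = 204.250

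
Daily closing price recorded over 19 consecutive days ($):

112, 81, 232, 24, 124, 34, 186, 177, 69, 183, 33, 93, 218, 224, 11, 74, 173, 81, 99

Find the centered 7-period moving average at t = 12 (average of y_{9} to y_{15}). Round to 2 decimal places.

Sum of periods 9–15: 69 + 183 + 33 + 93 + 218 + 224 + 11 = 831
Divide by 7: 831 / 7 = 118.71

118.71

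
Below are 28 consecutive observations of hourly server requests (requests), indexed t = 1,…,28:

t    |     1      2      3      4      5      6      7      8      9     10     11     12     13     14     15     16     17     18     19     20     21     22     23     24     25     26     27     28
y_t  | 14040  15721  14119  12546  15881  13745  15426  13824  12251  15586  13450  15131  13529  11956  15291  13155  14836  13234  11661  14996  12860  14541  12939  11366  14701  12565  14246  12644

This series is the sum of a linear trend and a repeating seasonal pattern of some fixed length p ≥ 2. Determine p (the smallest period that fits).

5

First differences y_{t+1} − y_t: 1681, -1602, -1573, 3335, -2136, 1681, -1602, -1573, 3335, -2136, 1681, -1602, …
The difference pattern repeats every 5 terms and not for any smaller step, so p = 5.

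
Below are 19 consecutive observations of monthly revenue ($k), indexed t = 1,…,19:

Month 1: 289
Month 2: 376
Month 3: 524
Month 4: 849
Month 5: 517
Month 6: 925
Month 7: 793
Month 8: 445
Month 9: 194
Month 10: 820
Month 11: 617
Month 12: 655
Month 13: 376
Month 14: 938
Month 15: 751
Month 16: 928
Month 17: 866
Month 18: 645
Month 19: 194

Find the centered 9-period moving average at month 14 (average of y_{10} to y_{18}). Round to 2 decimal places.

Sum of periods 10–18: 820 + 617 + 655 + 376 + 938 + 751 + 928 + 866 + 645 = 6596
Divide by 9: 6596 / 9 = 732.89

732.89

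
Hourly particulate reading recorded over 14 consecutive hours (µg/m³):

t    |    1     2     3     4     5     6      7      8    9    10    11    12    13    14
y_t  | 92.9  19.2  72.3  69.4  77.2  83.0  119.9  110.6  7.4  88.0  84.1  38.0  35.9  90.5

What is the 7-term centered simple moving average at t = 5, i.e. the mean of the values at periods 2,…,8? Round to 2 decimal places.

78.80

Sum of periods 2–8: 19.2 + 72.3 + 69.4 + 77.2 + 83.0 + 119.9 + 110.6 = 551.6
Divide by 7: 551.6 / 7 = 78.80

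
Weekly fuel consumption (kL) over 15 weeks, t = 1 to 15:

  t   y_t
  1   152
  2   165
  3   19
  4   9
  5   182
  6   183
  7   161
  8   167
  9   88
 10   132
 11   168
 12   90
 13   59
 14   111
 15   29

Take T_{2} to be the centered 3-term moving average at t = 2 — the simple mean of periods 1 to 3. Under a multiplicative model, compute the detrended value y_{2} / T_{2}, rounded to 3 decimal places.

1.473

Trend T_2 = (152 + 165 + 19) / 3 = 336/3 = 112.00000
Ratio to trend: 165 / 112.00000 = 1.473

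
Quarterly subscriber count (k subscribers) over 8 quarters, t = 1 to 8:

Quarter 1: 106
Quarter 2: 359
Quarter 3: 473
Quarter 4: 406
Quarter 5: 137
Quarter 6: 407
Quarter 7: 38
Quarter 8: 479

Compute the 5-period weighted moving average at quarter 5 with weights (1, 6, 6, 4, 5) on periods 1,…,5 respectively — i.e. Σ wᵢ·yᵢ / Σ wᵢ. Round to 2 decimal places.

336.68

Weighted sum: 1·106 + 6·359 + 6·473 + 4·406 + 5·137 = 106 + 2154 + 2838 + 1624 + 685 = 7407
Weight total: 1 + 6 + 6 + 4 + 5 = 22
WMA = 7407 / 22 = 336.68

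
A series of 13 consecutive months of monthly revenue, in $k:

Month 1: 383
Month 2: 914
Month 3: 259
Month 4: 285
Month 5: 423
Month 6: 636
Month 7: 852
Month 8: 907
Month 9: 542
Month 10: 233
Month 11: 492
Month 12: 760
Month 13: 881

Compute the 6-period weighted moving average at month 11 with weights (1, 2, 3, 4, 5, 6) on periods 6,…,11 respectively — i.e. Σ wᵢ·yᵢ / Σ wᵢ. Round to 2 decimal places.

Weighted sum: 1·636 + 2·852 + 3·907 + 4·542 + 5·233 + 6·492 = 636 + 1704 + 2721 + 2168 + 1165 + 2952 = 11346
Weight total: 1 + 2 + 3 + 4 + 5 + 6 = 21
WMA = 11346 / 21 = 540.29

540.29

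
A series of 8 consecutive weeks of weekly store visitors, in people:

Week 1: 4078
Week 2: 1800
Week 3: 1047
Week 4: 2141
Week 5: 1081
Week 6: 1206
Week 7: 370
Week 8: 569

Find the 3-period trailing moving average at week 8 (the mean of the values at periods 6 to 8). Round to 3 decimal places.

Sum of periods 6–8: 1206 + 370 + 569 = 2145
Divide by 3: 2145 / 3 = 715.000

715.000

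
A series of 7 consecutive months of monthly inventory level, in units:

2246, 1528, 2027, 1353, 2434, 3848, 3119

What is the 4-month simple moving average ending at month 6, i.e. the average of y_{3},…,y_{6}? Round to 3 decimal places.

Sum of periods 3–6: 2027 + 1353 + 2434 + 3848 = 9662
Divide by 4: 9662 / 4 = 2415.500

2415.500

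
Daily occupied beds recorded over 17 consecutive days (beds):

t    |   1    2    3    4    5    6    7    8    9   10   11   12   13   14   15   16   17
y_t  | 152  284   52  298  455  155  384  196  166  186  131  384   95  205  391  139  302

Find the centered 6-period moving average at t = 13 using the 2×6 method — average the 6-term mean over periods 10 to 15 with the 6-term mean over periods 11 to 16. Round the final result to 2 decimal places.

Sum over 10–15: 186 + 131 + 384 + 95 + 205 + 391 = 1392
Sum over 11–16: 131 + 384 + 95 + 205 + 391 + 139 = 1345
CMA at t=13 = (1392 + 1345) / (2·6) = 2737 / 12 = 228.08

228.08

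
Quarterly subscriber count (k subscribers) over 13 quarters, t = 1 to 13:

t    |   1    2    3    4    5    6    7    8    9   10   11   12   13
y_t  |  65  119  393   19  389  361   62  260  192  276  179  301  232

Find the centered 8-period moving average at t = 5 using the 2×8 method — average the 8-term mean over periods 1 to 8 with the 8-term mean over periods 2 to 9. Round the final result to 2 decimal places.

Sum over 1–8: 65 + 119 + 393 + 19 + 389 + 361 + 62 + 260 = 1668
Sum over 2–9: 119 + 393 + 19 + 389 + 361 + 62 + 260 + 192 = 1795
CMA at t=5 = (1668 + 1795) / (2·8) = 3463 / 16 = 216.44

216.44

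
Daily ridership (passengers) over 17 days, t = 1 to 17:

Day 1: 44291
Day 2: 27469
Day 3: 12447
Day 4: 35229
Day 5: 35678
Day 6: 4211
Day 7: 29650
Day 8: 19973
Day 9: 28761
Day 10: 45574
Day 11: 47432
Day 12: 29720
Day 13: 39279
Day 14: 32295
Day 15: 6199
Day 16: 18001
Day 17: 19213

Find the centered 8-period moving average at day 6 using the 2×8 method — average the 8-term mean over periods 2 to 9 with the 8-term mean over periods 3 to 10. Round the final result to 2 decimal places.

Sum over 2–9: 27469 + 12447 + 35229 + 35678 + 4211 + 29650 + 19973 + 28761 = 193418
Sum over 3–10: 12447 + 35229 + 35678 + 4211 + 29650 + 19973 + 28761 + 45574 = 211523
CMA at t=6 = (193418 + 211523) / (2·8) = 404941 / 16 = 25308.81

25308.81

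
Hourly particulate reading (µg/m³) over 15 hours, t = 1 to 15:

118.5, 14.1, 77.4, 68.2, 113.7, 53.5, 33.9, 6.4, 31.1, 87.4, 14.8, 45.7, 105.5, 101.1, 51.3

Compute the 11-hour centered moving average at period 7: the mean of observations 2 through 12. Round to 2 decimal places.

49.65

Sum of periods 2–12: 14.1 + 77.4 + 68.2 + 113.7 + 53.5 + 33.9 + 6.4 + 31.1 + 87.4 + 14.8 + 45.7 = 546.2
Divide by 11: 546.2 / 11 = 49.65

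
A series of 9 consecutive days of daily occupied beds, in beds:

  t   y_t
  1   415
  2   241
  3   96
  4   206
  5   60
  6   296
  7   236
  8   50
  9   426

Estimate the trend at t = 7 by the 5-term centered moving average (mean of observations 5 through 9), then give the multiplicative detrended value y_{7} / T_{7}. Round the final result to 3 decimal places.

Trend T_7 = (60 + 296 + 236 + 50 + 426) / 5 = 1068/5 = 213.60000
Ratio to trend: 236 / 213.60000 = 1.105

1.105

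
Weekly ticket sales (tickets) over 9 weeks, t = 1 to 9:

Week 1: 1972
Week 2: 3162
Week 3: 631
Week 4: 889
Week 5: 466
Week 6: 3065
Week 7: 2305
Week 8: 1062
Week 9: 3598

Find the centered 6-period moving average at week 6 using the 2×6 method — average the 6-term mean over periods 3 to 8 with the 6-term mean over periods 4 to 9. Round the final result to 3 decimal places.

1650.250

Sum over 3–8: 631 + 889 + 466 + 3065 + 2305 + 1062 = 8418
Sum over 4–9: 889 + 466 + 3065 + 2305 + 1062 + 3598 = 11385
CMA at t=6 = (8418 + 11385) / (2·6) = 19803 / 12 = 1650.250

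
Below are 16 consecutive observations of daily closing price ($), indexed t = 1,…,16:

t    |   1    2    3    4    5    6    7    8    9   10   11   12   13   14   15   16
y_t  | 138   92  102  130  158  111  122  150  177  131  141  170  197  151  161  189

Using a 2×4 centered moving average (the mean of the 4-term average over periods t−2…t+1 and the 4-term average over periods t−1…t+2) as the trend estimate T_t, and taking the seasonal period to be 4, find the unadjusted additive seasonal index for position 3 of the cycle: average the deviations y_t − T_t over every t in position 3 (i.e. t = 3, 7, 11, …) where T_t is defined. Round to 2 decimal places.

Season position 3 occurs at t = 3, 7, 11 (where T_t is defined).
t=3: T_3 = 118.0000; y_3 − T_3 = 102 − 118.0000 = -16.0000
t=7: T_7 = 137.6250; y_7 − T_7 = 122 − 137.6250 = -15.6250
t=11: T_11 = 157.2500; y_11 − T_11 = 141 − 157.2500 = -16.2500
Mean deviation: (-16.0000 + -15.6250 + -16.2500) / 3 = -15.96

-15.96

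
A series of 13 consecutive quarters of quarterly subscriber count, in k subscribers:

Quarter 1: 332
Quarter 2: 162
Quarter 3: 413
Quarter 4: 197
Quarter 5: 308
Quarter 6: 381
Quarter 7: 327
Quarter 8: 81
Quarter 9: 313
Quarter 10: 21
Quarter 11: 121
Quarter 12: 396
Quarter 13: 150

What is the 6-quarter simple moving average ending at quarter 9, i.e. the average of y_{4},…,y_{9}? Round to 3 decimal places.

Sum of periods 4–9: 197 + 308 + 381 + 327 + 81 + 313 = 1607
Divide by 6: 1607 / 6 = 267.833

267.833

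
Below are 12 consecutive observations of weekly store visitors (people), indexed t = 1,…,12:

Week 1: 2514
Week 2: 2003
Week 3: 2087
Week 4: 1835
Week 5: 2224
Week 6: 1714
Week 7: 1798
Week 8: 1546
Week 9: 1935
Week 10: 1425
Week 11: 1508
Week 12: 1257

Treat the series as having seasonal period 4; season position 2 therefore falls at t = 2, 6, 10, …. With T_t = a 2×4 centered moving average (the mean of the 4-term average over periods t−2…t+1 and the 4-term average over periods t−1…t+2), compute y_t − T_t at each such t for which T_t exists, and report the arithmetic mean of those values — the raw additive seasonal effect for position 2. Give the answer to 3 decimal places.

Season position 2 occurs at t = 6, 10 (where T_t is defined).
t=6: T_6 = 1856.62500; y_6 − T_6 = 1714 − 1856.62500 = -142.62500
t=10: T_10 = 1567.37500; y_10 − T_10 = 1425 − 1567.37500 = -142.37500
Mean deviation: (-142.62500 + -142.37500) / 2 = -142.500

-142.500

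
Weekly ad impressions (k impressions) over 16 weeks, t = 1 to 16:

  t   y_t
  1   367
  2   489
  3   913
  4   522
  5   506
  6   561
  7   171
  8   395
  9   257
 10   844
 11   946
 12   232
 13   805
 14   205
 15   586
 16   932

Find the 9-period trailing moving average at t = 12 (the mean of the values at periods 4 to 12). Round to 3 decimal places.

Sum of periods 4–12: 522 + 506 + 561 + 171 + 395 + 257 + 844 + 946 + 232 = 4434
Divide by 9: 4434 / 9 = 492.667

492.667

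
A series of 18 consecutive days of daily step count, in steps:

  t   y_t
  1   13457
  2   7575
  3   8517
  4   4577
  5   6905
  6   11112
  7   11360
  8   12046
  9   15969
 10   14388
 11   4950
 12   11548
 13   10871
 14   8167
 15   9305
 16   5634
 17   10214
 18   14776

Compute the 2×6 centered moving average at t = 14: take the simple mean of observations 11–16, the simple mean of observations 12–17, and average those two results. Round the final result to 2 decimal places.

Sum over 11–16: 4950 + 11548 + 10871 + 8167 + 9305 + 5634 = 50475
Sum over 12–17: 11548 + 10871 + 8167 + 9305 + 5634 + 10214 = 55739
CMA at t=14 = (50475 + 55739) / (2·6) = 106214 / 12 = 8851.17

8851.17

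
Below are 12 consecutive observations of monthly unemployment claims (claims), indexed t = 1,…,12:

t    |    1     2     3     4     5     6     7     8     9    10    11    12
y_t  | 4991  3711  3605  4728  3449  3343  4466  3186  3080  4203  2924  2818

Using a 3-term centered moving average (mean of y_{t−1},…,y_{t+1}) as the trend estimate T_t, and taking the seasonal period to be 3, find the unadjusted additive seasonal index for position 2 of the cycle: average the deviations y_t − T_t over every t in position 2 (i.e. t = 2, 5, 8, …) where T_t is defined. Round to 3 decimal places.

-391.167

Season position 2 occurs at t = 2, 5, 8, 11 (where T_t is defined).
t=2: T_2 = 4102.33333; y_2 − T_2 = 3711 − 4102.33333 = -391.33333
t=5: T_5 = 3840.00000; y_5 − T_5 = 3449 − 3840.00000 = -391.00000
t=8: T_8 = 3577.33333; y_8 − T_8 = 3186 − 3577.33333 = -391.33333
t=11: T_11 = 3315.00000; y_11 − T_11 = 2924 − 3315.00000 = -391.00000
Mean deviation: (-391.33333 + -391.00000 + -391.33333 + -391.00000) / 4 = -391.167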